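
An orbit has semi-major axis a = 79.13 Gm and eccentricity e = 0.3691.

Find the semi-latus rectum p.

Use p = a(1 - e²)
a = 79.13 Gm = 7.913 × 10^10 m
e = 0.3691,  e² = 0.136235,  1 − e² = 0.863765
p = a(1 − e²) = 7.913 × 10^10 m × 0.863765 = 6.83497 × 10^10 m ≈ 68.35 Gm

Final answer: p = 68.35 Gm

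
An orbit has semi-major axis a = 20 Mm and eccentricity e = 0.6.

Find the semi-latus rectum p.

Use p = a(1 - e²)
a = 20 Mm = 2 × 10^7 m
e = 0.6,  e² = 0.36,  1 − e² = 0.64
p = a(1 − e²) = 2 × 10^7 m × 0.64 = 1.28 × 10^7 m ≈ 12.8 Mm

Final answer: p = 12.8 Mm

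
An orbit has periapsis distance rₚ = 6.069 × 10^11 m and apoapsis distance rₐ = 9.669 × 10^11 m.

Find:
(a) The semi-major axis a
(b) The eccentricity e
rₚ = 6.069 × 10^11 m
rₐ = 9.669 × 10^11 m
(a) a = (rₚ + rₐ)/2 = 7.869 × 10^11 m ≈ 7.869 × 10^11 m
(b) e = (rₐ − rₚ)/(rₐ + rₚ) = (3.6 × 10^11) / (1.5738 × 10^12) = 0.228746

Final answer:
(a) a = 7.869 × 10^11 m
(b) e = 0.2287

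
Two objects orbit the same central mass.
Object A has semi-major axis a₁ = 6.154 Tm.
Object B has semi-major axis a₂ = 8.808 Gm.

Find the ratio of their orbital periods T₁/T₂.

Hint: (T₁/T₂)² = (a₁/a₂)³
a₁ = 6.154 Tm = 6.154 × 10^12 m
a₂ = 8.808 Gm = 8.808 × 10^9 m
a₁/a₂ = 698.683
T₁/T₂ = (a₁/a₂)^(3/2) = (698.683)^1.5 = 18468

Final answer: T₁/T₂ = 1.847 × 10^4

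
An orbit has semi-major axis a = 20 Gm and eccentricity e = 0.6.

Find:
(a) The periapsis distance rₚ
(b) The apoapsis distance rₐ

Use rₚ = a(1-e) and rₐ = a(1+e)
a = 20 Gm = 2 × 10^10 m
e = 0.6:  1 − e = 0.4,  1 + e = 1.6
(a) rₚ = a(1 − e) = 2 × 10^10 m × 0.4 = 8 × 10^9 m ≈ 8 Gm
(b) rₐ = a(1 + e) = 2 × 10^10 m × 1.6 = 3.2 × 10^10 m ≈ 32 Gm

Final answer:
(a) rₚ = 8 Gm
(b) rₐ = 32 Gm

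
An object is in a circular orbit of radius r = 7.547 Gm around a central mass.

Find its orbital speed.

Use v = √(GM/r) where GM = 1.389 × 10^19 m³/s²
r = 7.547 Gm = 7.547 × 10^9 m
GM = 1.389 × 10^19 m³/s²
GM/r = (1.389 × 10^19) / (7.547 × 10^9) = 1.84047 × 10^9 m²/s²
v = √(GM/r) = 42900.7 m/s ≈ 42.9 km/s

Final answer: 42.9 km/s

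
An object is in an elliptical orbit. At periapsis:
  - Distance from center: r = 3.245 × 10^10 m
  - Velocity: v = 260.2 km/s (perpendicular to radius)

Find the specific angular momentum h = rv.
r = 3.245 × 10^10 m
v = 260.2 km/s = 260200 m/s
h = rv = 3.245 × 10^10 × 260200 = 8.44349 × 10^15 m²/s ≈ 8.443 × 10^15 m²/s

Final answer: h = 8.443 × 10^15 m²/s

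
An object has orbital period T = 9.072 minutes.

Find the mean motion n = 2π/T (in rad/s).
T = 9.072 minutes = 544.32 s
n = 2π / 544.32 s = 0.0115432 rad/s ≈ 0.01154 rad/s

Final answer: n = 0.01154 rad/s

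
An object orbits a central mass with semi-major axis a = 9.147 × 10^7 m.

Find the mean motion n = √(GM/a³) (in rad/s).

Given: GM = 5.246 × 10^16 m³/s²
a = 9.147 × 10^7 m
GM = 5.246 × 10^16 m³/s²
a³ = 7.65308 × 10^23 m³
GM/a³ = (5.246 × 10^16) / (7.65308 × 10^23) = 6.85476 × 10^-8 s⁻²
n = √(GM/a³) = 0.000261816 rad/s ≈ 0.0002618 rad/s

Final answer: n = 0.0002618 rad/s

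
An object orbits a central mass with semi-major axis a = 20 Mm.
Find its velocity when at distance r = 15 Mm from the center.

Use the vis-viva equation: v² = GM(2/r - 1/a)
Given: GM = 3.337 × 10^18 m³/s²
a = 20 Mm = 2 × 10^7 m
r = 15 Mm = 1.5 × 10^7 m
GM = 3.337 × 10^18 m³/s²
2/r − 1/a = 1.33333 × 10^-7 − 5 × 10^-8 = 8.33333 × 10^-8 m⁻¹
v² = GM (2/r − 1/a) = 2.78083 × 10^11 m²/s²
v = 527336 m/s ≈ 527.3 km/s

Final answer: 527.3 km/s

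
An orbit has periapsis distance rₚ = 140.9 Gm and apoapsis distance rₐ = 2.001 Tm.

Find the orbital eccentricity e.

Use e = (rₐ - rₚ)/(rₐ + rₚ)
rₚ = 140.9 Gm = 1.409 × 10^11 m
rₐ = 2.001 Tm = 2.001 × 10^12 m
rₐ − rₚ = 1.8601 × 10^12 m
rₐ + rₚ = 2.1419 × 10^12 m
e = (rₐ − rₚ)/(rₐ + rₚ) = 0.868435

Final answer: e = 0.8684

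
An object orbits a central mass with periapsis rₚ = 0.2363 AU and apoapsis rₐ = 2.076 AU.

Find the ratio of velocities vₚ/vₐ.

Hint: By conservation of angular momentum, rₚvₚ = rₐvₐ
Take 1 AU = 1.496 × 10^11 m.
rₚ = 0.2363 AU = 3.53505 × 10^10 m
rₐ = 2.076 AU = 3.1057 × 10^11 m
rₚvₚ = rₐvₐ  ⇒  vₚ/vₐ = rₐ/rₚ
vₚ/vₐ = (3.1057 × 10^11) / (3.53505 × 10^10) = 8.78544

Final answer: vₚ/vₐ = 8.785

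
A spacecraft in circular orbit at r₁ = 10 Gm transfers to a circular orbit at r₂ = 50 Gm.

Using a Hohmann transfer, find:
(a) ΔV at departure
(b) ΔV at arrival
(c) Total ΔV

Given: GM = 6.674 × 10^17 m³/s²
r₁ = 10 Gm = 1 × 10^10 m
r₂ = 50 Gm = 5 × 10^10 m
GM = 6.674 × 10^17 m³/s²
Transfer ellipse: a_t = (r₁ + r₂)/2 = 3 × 10^10 m
Circular speed at r₁: v₁ = √(GM/r₁) = 8169.46 m/s
Transfer speed at r₁ (periapsis): v₁ₜ = √(GM(2/r₁ − 1/a_t)) = 10546.7 m/s
(a) ΔV₁ = v₁ₜ − v₁ = 2377.27 m/s ≈ 2.377 km/s
Circular speed at r₂: v₂ = √(GM/r₂) = 3653.49 m/s
Transfer speed at r₂ (apoapsis): v₂ₜ = √(GM(2/r₂ − 1/a_t)) = 2109.34 m/s
(b) ΔV₂ = v₂ − v₂ₜ = 1544.15 m/s ≈ 1.544 km/s
(c) ΔV_total = ΔV₁ + ΔV₂ = 3921.41 m/s ≈ 3.921 km/s

Final answer:
(a) ΔV₁ = 2.377 km/s
(b) ΔV₂ = 1.544 km/s
(c) ΔV_total = 3.921 km/s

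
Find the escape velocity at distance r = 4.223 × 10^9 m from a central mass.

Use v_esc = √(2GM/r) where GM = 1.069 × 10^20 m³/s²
r = 4.223 × 10^9 m
GM = 1.069 × 10^20 m³/s²
2GM/r = 2 × (1.069 × 10^20) / (4.223 × 10^9) = 5.06275 × 10^10 m²/s²
v_esc = √(2GM/r) = 225006 m/s ≈ 225 km/s

Final answer: 225 km/s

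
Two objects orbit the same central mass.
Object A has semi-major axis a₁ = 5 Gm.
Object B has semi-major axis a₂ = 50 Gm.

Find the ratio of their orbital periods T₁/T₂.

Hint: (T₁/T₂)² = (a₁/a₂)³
a₁ = 5 Gm = 5 × 10^9 m
a₂ = 50 Gm = 5 × 10^10 m
a₁/a₂ = 0.1
T₁/T₂ = (a₁/a₂)^(3/2) = (0.1)^1.5 = 0.0316228

Final answer: T₁/T₂ = 0.03162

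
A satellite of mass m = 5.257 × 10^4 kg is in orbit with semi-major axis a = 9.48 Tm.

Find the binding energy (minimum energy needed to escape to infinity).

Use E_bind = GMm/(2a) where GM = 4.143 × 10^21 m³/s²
a = 9.48 Tm = 9.48 × 10^12 m
GM = 4.143 × 10^21 m³/s²
m = 5.257 × 10^4 kg
GMm = 4.143 × 10^21 × 52570 = 2.17798 × 10^26 m³·kg/s²
2a = 1.896 × 10^13 m
E_bind = GMm/(2a) = 1.14872 × 10^13 J ≈ 11.49 TJ

Final answer: 11.49 TJ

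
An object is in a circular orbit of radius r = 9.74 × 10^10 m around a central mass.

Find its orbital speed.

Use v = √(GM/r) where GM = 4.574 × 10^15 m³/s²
r = 9.74 × 10^10 m
GM = 4.574 × 10^15 m³/s²
GM/r = (4.574 × 10^15) / (9.74 × 10^10) = 46961 m²/s²
v = √(GM/r) = 216.705 m/s ≈ 216.7 m/s

Final answer: 216.7 m/s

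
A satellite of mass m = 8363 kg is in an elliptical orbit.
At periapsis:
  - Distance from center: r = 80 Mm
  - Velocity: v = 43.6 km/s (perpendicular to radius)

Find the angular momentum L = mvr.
r = 80 Mm = 8 × 10^7 m
v = 43.6 km/s = 43600 m/s
vr = 43600 × 8 × 10^7 = 3.488 × 10^12 m²/s
L = m × vr = 8363 × 3.488 × 10^12 = 2.91701 × 10^16 kg·m²/s ≈ 2.917 × 10^16 kg·m²/s

Final answer: L = 2.917 × 10^16 kg·m²/s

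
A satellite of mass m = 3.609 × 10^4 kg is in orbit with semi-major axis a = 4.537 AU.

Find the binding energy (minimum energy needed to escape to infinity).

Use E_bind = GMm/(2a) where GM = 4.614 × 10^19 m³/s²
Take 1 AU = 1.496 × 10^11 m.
a = 4.537 AU = 6.78735 × 10^11 m
GM = 4.614 × 10^19 m³/s²
m = 3.609 × 10^4 kg
GMm = 4.614 × 10^19 × 36090 = 1.66519 × 10^24 m³·kg/s²
2a = 1.35747 × 10^12 m
E_bind = GMm/(2a) = 1.22669 × 10^12 J ≈ 1.227 TJ

Final answer: 1.227 TJ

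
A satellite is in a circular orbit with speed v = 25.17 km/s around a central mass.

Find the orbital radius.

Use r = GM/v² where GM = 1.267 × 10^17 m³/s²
v = 25.17 km/s = 25170 m/s
GM = 1.267 × 10^17 m³/s²
v² = 6.33529 × 10^8 m²/s²
r = GM/v² = (1.267 × 10^17) / (6.33529 × 10^8) = 1.99991 × 10^8 m ≈ 200 Mm

Final answer: 200 Mm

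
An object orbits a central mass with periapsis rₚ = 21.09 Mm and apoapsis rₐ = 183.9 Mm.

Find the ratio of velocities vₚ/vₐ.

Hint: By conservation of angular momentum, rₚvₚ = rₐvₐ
rₚ = 21.09 Mm = 2.109 × 10^7 m
rₐ = 183.9 Mm = 1.839 × 10^8 m
rₚvₚ = rₐvₐ  ⇒  vₚ/vₐ = rₐ/rₚ
vₚ/vₐ = (1.839 × 10^8) / (2.109 × 10^7) = 8.71977

Final answer: vₚ/vₐ = 8.72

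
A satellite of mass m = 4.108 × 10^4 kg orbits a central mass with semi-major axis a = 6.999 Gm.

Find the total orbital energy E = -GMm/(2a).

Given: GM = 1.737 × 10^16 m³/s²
a = 6.999 Gm = 6.999 × 10^9 m
GM = 1.737 × 10^16 m³/s²
2a = 1.3998 × 10^10 m
GMm = 1.737 × 10^16 × 41080 = 7.1356 × 10^20 m³·kg/s²
E = −GMm/(2a) = -5.09758 × 10^10 J ≈ -50.98 GJ

Final answer: -50.98 GJ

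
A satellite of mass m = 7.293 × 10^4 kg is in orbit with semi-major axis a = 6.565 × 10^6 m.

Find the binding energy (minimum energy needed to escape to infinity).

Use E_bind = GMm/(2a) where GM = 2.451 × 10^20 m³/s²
a = 6.565 × 10^6 m
GM = 2.451 × 10^20 m³/s²
m = 7.293 × 10^4 kg
GMm = 2.451 × 10^20 × 72930 = 1.78751 × 10^25 m³·kg/s²
2a = 1.313 × 10^7 m
E_bind = GMm/(2a) = 1.3614 × 10^18 J ≈ 1.361 EJ

Final answer: 1.361 EJ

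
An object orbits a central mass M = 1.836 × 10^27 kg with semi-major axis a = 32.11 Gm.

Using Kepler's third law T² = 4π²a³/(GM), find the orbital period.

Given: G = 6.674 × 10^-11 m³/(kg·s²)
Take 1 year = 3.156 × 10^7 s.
M = 1.836 × 10^27 kg
GM = G × M = 6.674 × 10^-11 × 1.836 × 10^27 = 1.22535 × 10^17 m³/s²
a = 32.11 Gm = 3.211 × 10^10 m
a³ = 3.31071 × 10^31 m³
T = 2π √(a³/GM) = 2π √((3.31071 × 10^31) / (1.22535 × 10^17)) = 2π × 1.64373 × 10^7 s
T = 1.03279 × 10^8 s ≈ 3.272 years

Final answer: 3.272 years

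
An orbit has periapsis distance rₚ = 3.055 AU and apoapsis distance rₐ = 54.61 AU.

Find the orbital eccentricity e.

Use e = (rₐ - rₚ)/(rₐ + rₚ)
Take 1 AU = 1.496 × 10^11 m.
rₚ = 3.055 AU = 4.57028 × 10^11 m
rₐ = 54.61 AU = 8.16966 × 10^12 m
rₐ − rₚ = 7.71263 × 10^12 m
rₐ + rₚ = 8.62668 × 10^12 m
e = (rₐ − rₚ)/(rₐ + rₚ) = 0.894043

Final answer: e = 0.894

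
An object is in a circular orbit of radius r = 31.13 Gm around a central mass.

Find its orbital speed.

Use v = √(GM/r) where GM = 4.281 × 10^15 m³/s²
r = 31.13 Gm = 3.113 × 10^10 m
GM = 4.281 × 10^15 m³/s²
GM/r = (4.281 × 10^15) / (3.113 × 10^10) = 137520 m²/s²
v = √(GM/r) = 370.837 m/s ≈ 370.8 m/s

Final answer: 370.8 m/s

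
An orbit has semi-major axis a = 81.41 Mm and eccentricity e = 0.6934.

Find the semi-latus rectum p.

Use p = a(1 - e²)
a = 81.41 Mm = 8.141 × 10^7 m
e = 0.6934,  e² = 0.480804,  1 − e² = 0.519196
p = a(1 − e²) = 8.141 × 10^7 m × 0.519196 = 4.22678 × 10^7 m ≈ 42.27 Mm

Final answer: p = 42.27 Mm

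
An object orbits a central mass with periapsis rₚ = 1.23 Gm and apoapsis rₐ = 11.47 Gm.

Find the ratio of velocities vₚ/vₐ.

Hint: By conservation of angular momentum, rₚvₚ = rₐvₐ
rₚ = 1.23 Gm = 1.23 × 10^9 m
rₐ = 11.47 Gm = 1.147 × 10^10 m
rₚvₚ = rₐvₐ  ⇒  vₚ/vₐ = rₐ/rₚ
vₚ/vₐ = (1.147 × 10^10) / (1.23 × 10^9) = 9.3252

Final answer: vₚ/vₐ = 9.325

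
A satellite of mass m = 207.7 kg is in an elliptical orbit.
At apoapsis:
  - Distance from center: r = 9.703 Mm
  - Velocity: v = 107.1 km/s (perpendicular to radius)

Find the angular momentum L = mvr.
r = 9.703 Mm = 9.703 × 10^6 m
v = 107.1 km/s = 107100 m/s
vr = 107100 × 9.703 × 10^6 = 1.03919 × 10^12 m²/s
L = m × vr = 207.7 × 1.03919 × 10^12 = 2.1584 × 10^14 kg·m²/s ≈ 2.158 × 10^14 kg·m²/s

Final answer: L = 2.158 × 10^14 kg·m²/s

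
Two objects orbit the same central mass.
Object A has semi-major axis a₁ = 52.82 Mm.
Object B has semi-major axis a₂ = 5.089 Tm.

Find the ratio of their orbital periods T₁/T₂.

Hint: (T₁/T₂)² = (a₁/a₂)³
a₁ = 52.82 Mm = 5.282 × 10^7 m
a₂ = 5.089 Tm = 5.089 × 10^12 m
a₁/a₂ = 1.03792 × 10^-5
T₁/T₂ = (a₁/a₂)^(3/2) = (1.03792 × 10^-5)^1.5 = 3.34387 × 10^-8

Final answer: T₁/T₂ = 3.344 × 10^-8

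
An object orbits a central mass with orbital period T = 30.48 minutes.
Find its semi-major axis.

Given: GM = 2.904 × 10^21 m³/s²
T = 30.48 minutes = 1828.8 s
GM = 2.904 × 10^21 m³/s²
Kepler's third law: a³ = GM T² / (4π²)
T² = 3.34451 × 10^6 s²
a³ = (2.904 × 10^21) × (3.34451 × 10^6) / (4π²) = 2.46019 × 10^26 m³
a = (a³)^(1/3) = 6.26599 × 10^8 m ≈ 6.266 × 10^8 m

Final answer: 6.266 × 10^8 m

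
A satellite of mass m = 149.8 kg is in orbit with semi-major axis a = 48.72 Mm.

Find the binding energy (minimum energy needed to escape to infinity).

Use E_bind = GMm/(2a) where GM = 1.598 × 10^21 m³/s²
a = 48.72 Mm = 4.872 × 10^7 m
GM = 1.598 × 10^21 m³/s²
m = 149.8 kg
GMm = 1.598 × 10^21 × 149.8 = 2.3938 × 10^23 m³·kg/s²
2a = 9.744 × 10^7 m
E_bind = GMm/(2a) = 2.4567 × 10^15 J ≈ 2.457 PJ

Final answer: 2.457 PJ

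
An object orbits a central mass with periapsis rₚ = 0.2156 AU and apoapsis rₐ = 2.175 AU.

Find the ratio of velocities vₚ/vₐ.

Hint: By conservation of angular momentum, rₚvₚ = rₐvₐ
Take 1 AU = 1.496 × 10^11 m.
rₚ = 0.2156 AU = 3.22538 × 10^10 m
rₐ = 2.175 AU = 3.2538 × 10^11 m
rₚvₚ = rₐvₐ  ⇒  vₚ/vₐ = rₐ/rₚ
vₚ/vₐ = (3.2538 × 10^11) / (3.22538 × 10^10) = 10.0881

Final answer: vₚ/vₐ = 10.09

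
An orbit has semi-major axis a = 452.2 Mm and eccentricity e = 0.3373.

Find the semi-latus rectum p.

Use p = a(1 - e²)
a = 452.2 Mm = 4.522 × 10^8 m
e = 0.3373,  e² = 0.113771,  1 − e² = 0.886229
p = a(1 − e²) = 4.522 × 10^8 m × 0.886229 = 4.00753 × 10^8 m ≈ 400.8 Mm

Final answer: p = 400.8 Mm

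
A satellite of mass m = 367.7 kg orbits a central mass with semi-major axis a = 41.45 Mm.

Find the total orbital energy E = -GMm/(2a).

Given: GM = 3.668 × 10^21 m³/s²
a = 41.45 Mm = 4.145 × 10^7 m
GM = 3.668 × 10^21 m³/s²
2a = 8.29 × 10^7 m
GMm = 3.668 × 10^21 × 367.7 = 1.34872 × 10^24 m³·kg/s²
E = −GMm/(2a) = -1.62693 × 10^16 J ≈ -16.27 PJ

Final answer: -16.27 PJ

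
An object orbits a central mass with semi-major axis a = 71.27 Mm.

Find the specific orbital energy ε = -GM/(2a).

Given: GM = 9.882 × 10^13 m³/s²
a = 71.27 Mm = 7.127 × 10^7 m
GM = 9.882 × 10^13 m³/s²
2a = 1.4254 × 10^8 m
ε = −GM/(2a) = -693279 J/kg ≈ -693.3 kJ/kg

Final answer: -693.3 kJ/kg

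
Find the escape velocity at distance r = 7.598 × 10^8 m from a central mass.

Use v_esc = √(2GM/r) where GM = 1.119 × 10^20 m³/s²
r = 7.598 × 10^8 m
GM = 1.119 × 10^20 m³/s²
2GM/r = 2 × (1.119 × 10^20) / (7.598 × 10^8) = 2.94551 × 10^11 m²/s²
v_esc = √(2GM/r) = 542726 m/s ≈ 542.7 km/s

Final answer: 542.7 km/s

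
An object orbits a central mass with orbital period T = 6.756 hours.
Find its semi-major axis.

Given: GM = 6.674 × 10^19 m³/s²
T = 6.756 hours = 24321.6 s
GM = 6.674 × 10^19 m³/s²
Kepler's third law: a³ = GM T² / (4π²)
T² = 5.9154 × 10^8 s²
a³ = (6.674 × 10^19) × (5.9154 × 10^8) / (4π²) = 1.00002 × 10^27 m³
a = (a³)^(1/3) = 1.00001 × 10^9 m ≈ 1 Gm

Final answer: 1 Gm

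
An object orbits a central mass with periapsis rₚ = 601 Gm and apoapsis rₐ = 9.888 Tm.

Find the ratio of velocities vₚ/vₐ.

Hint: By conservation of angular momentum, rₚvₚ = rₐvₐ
rₚ = 601 Gm = 6.01 × 10^11 m
rₐ = 9.888 Tm = 9.888 × 10^12 m
rₚvₚ = rₐvₐ  ⇒  vₚ/vₐ = rₐ/rₚ
vₚ/vₐ = (9.888 × 10^12) / (6.01 × 10^11) = 16.4526

Final answer: vₚ/vₐ = 16.45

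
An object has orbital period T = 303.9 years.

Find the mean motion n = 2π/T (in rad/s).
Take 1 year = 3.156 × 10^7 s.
T = 303.9 years = 9.59108 × 10^9 s
n = 2π / (9.59108 × 10^9 s) = 6.55107 × 10^-10 rad/s ≈ 6.551 × 10^-10 rad/s

Final answer: n = 6.551 × 10^-10 rad/s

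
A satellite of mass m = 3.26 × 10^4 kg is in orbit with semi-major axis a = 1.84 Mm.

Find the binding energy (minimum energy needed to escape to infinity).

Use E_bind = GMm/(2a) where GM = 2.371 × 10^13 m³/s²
a = 1.84 Mm = 1.84 × 10^6 m
GM = 2.371 × 10^13 m³/s²
m = 3.26 × 10^4 kg
GMm = 2.371 × 10^13 × 32600 = 7.72946 × 10^17 m³·kg/s²
2a = 3.68 × 10^6 m
E_bind = GMm/(2a) = 2.1004 × 10^11 J ≈ 210 GJ

Final answer: 210 GJ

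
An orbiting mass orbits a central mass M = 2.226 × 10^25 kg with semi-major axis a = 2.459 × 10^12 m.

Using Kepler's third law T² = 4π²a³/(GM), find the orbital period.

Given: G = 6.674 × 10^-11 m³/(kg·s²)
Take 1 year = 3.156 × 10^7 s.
M = 2.226 × 10^25 kg
GM = G × M = 6.674 × 10^-11 × 2.226 × 10^25 = 1.48563 × 10^15 m³/s²
a = 2.459 × 10^12 m
a³ = 1.48688 × 10^37 m³
T = 2π √(a³/GM) = 2π √((1.48688 × 10^37) / (1.48563 × 10^15)) = 2π × 1.00042 × 10^11 s
T = 6.28582 × 10^11 s ≈ 1.992 × 10^4 years

Final answer: 1.992 × 10^4 years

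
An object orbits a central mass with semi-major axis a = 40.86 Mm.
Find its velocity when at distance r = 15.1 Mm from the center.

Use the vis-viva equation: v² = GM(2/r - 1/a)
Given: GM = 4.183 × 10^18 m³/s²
a = 40.86 Mm = 4.086 × 10^7 m
r = 15.1 Mm = 1.51 × 10^7 m
GM = 4.183 × 10^18 m³/s²
2/r − 1/a = 1.3245 × 10^-7 − 2.44738 × 10^-8 = 1.07977 × 10^-7 m⁻¹
v² = GM (2/r − 1/a) = 4.51666 × 10^11 m²/s²
v = 672061 m/s ≈ 672.1 km/s

Final answer: 672.1 km/s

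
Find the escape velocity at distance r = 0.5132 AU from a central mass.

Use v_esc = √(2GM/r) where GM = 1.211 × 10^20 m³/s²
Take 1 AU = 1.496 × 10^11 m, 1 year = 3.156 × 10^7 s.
r = 0.5132 AU = 7.67747 × 10^10 m
GM = 1.211 × 10^20 m³/s²
2GM/r = 2 × (1.211 × 10^20) / (7.67747 × 10^10) = 3.15468 × 10^9 m²/s²
v_esc = √(2GM/r) = 56166.6 m/s ≈ 11.85 AU/year

Final answer: 11.85 AU/year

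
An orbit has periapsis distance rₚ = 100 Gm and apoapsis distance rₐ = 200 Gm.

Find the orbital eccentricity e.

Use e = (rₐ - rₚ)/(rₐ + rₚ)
rₚ = 100 Gm = 1 × 10^11 m
rₐ = 200 Gm = 2 × 10^11 m
rₐ − rₚ = 1 × 10^11 m
rₐ + rₚ = 3 × 10^11 m
e = (rₐ − rₚ)/(rₐ + rₚ) = 0.333333

Final answer: e = 0.3333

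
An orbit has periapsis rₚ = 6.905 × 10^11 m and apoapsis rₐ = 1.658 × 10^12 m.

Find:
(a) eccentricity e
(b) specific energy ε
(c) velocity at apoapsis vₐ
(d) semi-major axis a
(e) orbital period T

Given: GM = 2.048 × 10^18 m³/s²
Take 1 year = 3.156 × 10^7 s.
rₚ = 6.905 × 10^11 m
rₐ = 1.658 × 10^12 m
GM = 2.048 × 10^18 m³/s²
a = (rₚ + rₐ)/2 = 1.17425 × 10^12 m
e = (rₐ − rₚ)/(rₐ + rₚ) = (9.675 × 10^11) / (2.3485 × 10^12) = 0.411965
(a) e = 0.411965 ≈ 0.412
(b) 2a = 2.3485 × 10^12 m;  ε = −GM/(2a) = -872046 J/kg ≈ -872 kJ/kg
(c) vₐ² = GM (2/rₐ − 1/a) = 2.048 × 10^18 × (1.20627 × 10^-12 − 8.51607 × 10^-13) = 726354 m²/s²;  vₐ = 852.264 m/s ≈ 852.3 m/s
(d) a = 1.17425 × 10^12 m ≈ 1.174 × 10^12 m
(e) a³ = 1.61913 × 10^36 m³;  T = 2π √(a³/GM) = 2π × 8.89152 × 10^8 s = 5.58671 × 10^9 s ≈ 177 years

Final answer:
(a) eccentricity e = 0.412
(b) specific energy ε = -872 kJ/kg
(c) velocity at apoapsis vₐ = 852.3 m/s
(d) semi-major axis a = 1.174 × 10^12 m
(e) orbital period T = 177 years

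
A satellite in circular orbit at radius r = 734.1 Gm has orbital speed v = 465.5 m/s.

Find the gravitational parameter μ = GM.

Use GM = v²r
r = 734.1 Gm = 7.341 × 10^11 m
v = 465.5 m/s
v² = 216690 m²/s²
GM = v²r = 216690 × 7.341 × 10^11 = 1.59072 × 10^17 m³/s²
GM ≈ 1.591 × 10^17 m³/s²

Final answer: GM = 1.591 × 10^17 m³/s²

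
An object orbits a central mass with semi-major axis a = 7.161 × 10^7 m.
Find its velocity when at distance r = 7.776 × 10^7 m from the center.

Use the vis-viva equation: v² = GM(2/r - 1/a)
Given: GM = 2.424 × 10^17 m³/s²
a = 7.161 × 10^7 m
r = 7.776 × 10^7 m
GM = 2.424 × 10^17 m³/s²
2/r − 1/a = 2.57202 × 10^-8 − 1.39645 × 10^-8 = 1.17556 × 10^-8 m⁻¹
v² = GM (2/r − 1/a) = 2.84957 × 10^9 m²/s²
v = 53381.3 m/s ≈ 53.38 km/s

Final answer: 53.38 km/s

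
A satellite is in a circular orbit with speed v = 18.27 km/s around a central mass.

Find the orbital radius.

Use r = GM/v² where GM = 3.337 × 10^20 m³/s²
v = 18.27 km/s = 18270 m/s
GM = 3.337 × 10^20 m³/s²
v² = 3.33793 × 10^8 m²/s²
r = GM/v² = (3.337 × 10^20) / (3.33793 × 10^8) = 9.99722 × 10^11 m ≈ 999.7 Gm

Final answer: 999.7 Gm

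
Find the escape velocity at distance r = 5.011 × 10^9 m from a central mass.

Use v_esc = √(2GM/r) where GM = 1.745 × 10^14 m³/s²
r = 5.011 × 10^9 m
GM = 1.745 × 10^14 m³/s²
2GM/r = 2 × (1.745 × 10^14) / (5.011 × 10^9) = 69646.8 m²/s²
v_esc = √(2GM/r) = 263.907 m/s ≈ 263.9 m/s

Final answer: 263.9 m/s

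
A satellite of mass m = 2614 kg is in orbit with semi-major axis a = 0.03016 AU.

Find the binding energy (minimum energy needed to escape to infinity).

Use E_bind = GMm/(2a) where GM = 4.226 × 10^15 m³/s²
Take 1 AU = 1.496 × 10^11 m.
a = 0.03016 AU = 4.51194 × 10^9 m
GM = 4.226 × 10^15 m³/s²
m = 2614 kg
GMm = 4.226 × 10^15 × 2614 = 1.10468 × 10^19 m³·kg/s²
2a = 9.02387 × 10^9 m
E_bind = GMm/(2a) = 1.22417 × 10^9 J ≈ 1.224 GJ

Final answer: 1.224 GJ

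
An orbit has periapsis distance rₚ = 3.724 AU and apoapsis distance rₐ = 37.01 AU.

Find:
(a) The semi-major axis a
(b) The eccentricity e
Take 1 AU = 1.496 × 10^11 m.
rₚ = 3.724 AU = 5.5711 × 10^11 m
rₐ = 37.01 AU = 5.5367 × 10^12 m
(a) a = (rₚ + rₐ)/2 = 3.0469 × 10^12 m ≈ 20.37 AU
(b) e = (rₐ − rₚ)/(rₐ + rₚ) = (4.97959 × 10^12) / (6.09381 × 10^12) = 0.817155

Final answer:
(a) a = 20.37 AU
(b) e = 0.8172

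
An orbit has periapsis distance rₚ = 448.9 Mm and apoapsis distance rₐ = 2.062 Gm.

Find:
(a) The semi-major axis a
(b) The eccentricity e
rₚ = 448.9 Mm = 4.489 × 10^8 m
rₐ = 2.062 Gm = 2.062 × 10^9 m
(a) a = (rₚ + rₐ)/2 = 1.25545 × 10^9 m ≈ 1.255 Gm
(b) e = (rₐ − rₚ)/(rₐ + rₚ) = (1.6131 × 10^9) / (2.5109 × 10^9) = 0.642439

Final answer:
(a) a = 1.255 Gm
(b) e = 0.6424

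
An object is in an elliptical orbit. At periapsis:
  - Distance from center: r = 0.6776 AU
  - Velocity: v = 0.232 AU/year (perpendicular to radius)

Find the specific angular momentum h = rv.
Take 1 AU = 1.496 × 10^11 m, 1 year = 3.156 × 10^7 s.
r = 0.6776 AU = 1.01369 × 10^11 m
v = 0.232 AU/year = 1099.72 m/s
h = rv = 1.01369 × 10^11 × 1099.72 = 1.11478 × 10^14 m²/s ≈ 1.115 × 10^14 m²/s

Final answer: h = 1.115 × 10^14 m²/s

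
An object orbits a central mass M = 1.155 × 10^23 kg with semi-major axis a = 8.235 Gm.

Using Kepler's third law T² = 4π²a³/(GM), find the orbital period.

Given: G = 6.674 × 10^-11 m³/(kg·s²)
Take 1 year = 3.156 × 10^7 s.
M = 1.155 × 10^23 kg
GM = G × M = 6.674 × 10^-11 × 1.155 × 10^23 = 7.70847 × 10^12 m³/s²
a = 8.235 Gm = 8.235 × 10^9 m
a³ = 5.58458 × 10^29 m³
T = 2π √(a³/GM) = 2π √((5.58458 × 10^29) / (7.70847 × 10^12)) = 2π × 2.6916 × 10^8 s
T = 1.69119 × 10^9 s ≈ 53.59 years

Final answer: 53.59 years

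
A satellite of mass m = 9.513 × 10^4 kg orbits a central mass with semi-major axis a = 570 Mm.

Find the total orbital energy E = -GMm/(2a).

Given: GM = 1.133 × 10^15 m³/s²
a = 570 Mm = 5.7 × 10^8 m
GM = 1.133 × 10^15 m³/s²
2a = 1.14 × 10^9 m
GMm = 1.133 × 10^15 × 95130 = 1.07782 × 10^20 m³·kg/s²
E = −GMm/(2a) = -9.45459 × 10^10 J ≈ -94.55 GJ

Final answer: -94.55 GJ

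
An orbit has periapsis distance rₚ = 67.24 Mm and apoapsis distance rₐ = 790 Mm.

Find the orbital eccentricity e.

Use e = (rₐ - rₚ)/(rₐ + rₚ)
rₚ = 67.24 Mm = 6.724 × 10^7 m
rₐ = 790 Mm = 7.9 × 10^8 m
rₐ − rₚ = 7.2276 × 10^8 m
rₐ + rₚ = 8.5724 × 10^8 m
e = (rₐ − rₚ)/(rₐ + rₚ) = 0.843124

Final answer: e = 0.8431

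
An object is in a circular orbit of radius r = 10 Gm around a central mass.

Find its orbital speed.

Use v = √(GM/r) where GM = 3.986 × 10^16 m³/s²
r = 10 Gm = 1 × 10^10 m
GM = 3.986 × 10^16 m³/s²
GM/r = (3.986 × 10^16) / (1 × 10^10) = 3.986 × 10^6 m²/s²
v = √(GM/r) = 1996.5 m/s ≈ 1.996 km/s

Final answer: 1.996 km/s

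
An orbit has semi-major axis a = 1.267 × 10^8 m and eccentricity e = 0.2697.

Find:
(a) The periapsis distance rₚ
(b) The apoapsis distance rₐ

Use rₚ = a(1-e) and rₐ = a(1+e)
a = 1.267 × 10^8 m
e = 0.2697:  1 − e = 0.7303,  1 + e = 1.2697
(a) rₚ = a(1 − e) = 1.267 × 10^8 m × 0.7303 = 9.2529 × 10^7 m ≈ 9.253 × 10^7 m
(b) rₐ = a(1 + e) = 1.267 × 10^8 m × 1.2697 = 1.60871 × 10^8 m ≈ 1.609 × 10^8 m

Final answer:
(a) rₚ = 9.253 × 10^7 m
(b) rₐ = 1.609 × 10^8 m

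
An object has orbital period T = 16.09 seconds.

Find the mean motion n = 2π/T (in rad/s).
T = 16.09 seconds
n = 2π / 16.09 s = 0.390503 rad/s ≈ 0.3905 rad/s

Final answer: n = 0.3905 rad/s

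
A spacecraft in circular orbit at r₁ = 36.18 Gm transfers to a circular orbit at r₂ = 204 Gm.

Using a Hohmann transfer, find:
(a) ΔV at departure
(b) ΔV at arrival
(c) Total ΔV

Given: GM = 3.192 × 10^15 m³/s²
r₁ = 36.18 Gm = 3.618 × 10^10 m
r₂ = 204 Gm = 2.04 × 10^11 m
GM = 3.192 × 10^15 m³/s²
Transfer ellipse: a_t = (r₁ + r₂)/2 = 1.2009 × 10^11 m
Circular speed at r₁: v₁ = √(GM/r₁) = 297.028 m/s
Transfer speed at r₁ (periapsis): v₁ₜ = √(GM(2/r₁ − 1/a_t)) = 387.132 m/s
(a) ΔV₁ = v₁ₜ − v₁ = 90.1039 m/s ≈ 90.1 m/s
Circular speed at r₂: v₂ = √(GM/r₂) = 125.088 m/s
Transfer speed at r₂ (apoapsis): v₂ₜ = √(GM(2/r₂ − 1/a_t)) = 68.659 m/s
(b) ΔV₂ = v₂ − v₂ₜ = 56.4292 m/s ≈ 56.43 m/s
(c) ΔV_total = ΔV₁ + ΔV₂ = 146.533 m/s ≈ 146.5 m/s

Final answer:
(a) ΔV₁ = 90.1 m/s
(b) ΔV₂ = 56.43 m/s
(c) ΔV_total = 146.5 m/s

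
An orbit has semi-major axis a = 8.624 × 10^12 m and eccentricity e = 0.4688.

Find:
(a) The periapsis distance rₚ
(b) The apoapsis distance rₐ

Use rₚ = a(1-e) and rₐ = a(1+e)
a = 8.624 × 10^12 m
e = 0.4688:  1 − e = 0.5312,  1 + e = 1.4688
(a) rₚ = a(1 − e) = 8.624 × 10^12 m × 0.5312 = 4.58107 × 10^12 m ≈ 4.581 × 10^12 m
(b) rₐ = a(1 + e) = 8.624 × 10^12 m × 1.4688 = 1.26669 × 10^13 m ≈ 1.267 × 10^13 m

Final answer:
(a) rₚ = 4.581 × 10^12 m
(b) rₐ = 1.267 × 10^13 m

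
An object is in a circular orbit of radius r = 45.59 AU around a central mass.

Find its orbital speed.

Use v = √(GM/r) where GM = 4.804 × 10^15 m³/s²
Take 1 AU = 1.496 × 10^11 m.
r = 45.59 AU = 6.82026 × 10^12 m
GM = 4.804 × 10^15 m³/s²
GM/r = (4.804 × 10^15) / (6.82026 × 10^12) = 704.372 m²/s²
v = √(GM/r) = 26.54 m/s ≈ 26.54 m/s

Final answer: 26.54 m/s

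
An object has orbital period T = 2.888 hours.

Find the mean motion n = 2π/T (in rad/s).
T = 2.888 hours = 10396.8 s
n = 2π / 10396.8 s = 0.000604338 rad/s ≈ 0.0006043 rad/s

Final answer: n = 0.0006043 rad/s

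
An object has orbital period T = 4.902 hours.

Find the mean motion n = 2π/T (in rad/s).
T = 4.902 hours = 17647.2 s
n = 2π / 17647.2 s = 0.000356044 rad/s ≈ 0.000356 rad/s

Final answer: n = 0.000356 rad/s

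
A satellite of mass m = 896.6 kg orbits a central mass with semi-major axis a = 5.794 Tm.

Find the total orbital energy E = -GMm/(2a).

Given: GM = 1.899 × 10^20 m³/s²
a = 5.794 Tm = 5.794 × 10^12 m
GM = 1.899 × 10^20 m³/s²
2a = 1.1588 × 10^13 m
GMm = 1.899 × 10^20 × 896.6 = 1.70264 × 10^23 m³·kg/s²
E = −GMm/(2a) = -1.46932 × 10^10 J ≈ -14.69 GJ

Final answer: -14.69 GJ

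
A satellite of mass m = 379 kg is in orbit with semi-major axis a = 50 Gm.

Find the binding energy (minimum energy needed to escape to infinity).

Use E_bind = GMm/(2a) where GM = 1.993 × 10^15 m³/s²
a = 50 Gm = 5 × 10^10 m
GM = 1.993 × 10^15 m³/s²
m = 379 kg
GMm = 1.993 × 10^15 × 379 = 7.55347 × 10^17 m³·kg/s²
2a = 1 × 10^11 m
E_bind = GMm/(2a) = 7.55347 × 10^6 J ≈ 7.553 MJ

Final answer: 7.553 MJ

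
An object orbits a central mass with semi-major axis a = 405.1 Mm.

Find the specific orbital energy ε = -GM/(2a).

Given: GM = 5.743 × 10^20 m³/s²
a = 405.1 Mm = 4.051 × 10^8 m
GM = 5.743 × 10^20 m³/s²
2a = 8.102 × 10^8 m
ε = −GM/(2a) = -7.08837 × 10^11 J/kg ≈ -708.8 GJ/kg

Final answer: -708.8 GJ/kg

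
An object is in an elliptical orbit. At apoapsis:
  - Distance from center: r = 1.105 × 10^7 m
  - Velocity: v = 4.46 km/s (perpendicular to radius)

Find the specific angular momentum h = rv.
r = 1.105 × 10^7 m
v = 4.46 km/s = 4460 m/s
h = rv = 1.105 × 10^7 × 4460 = 4.9283 × 10^10 m²/s ≈ 4.928 × 10^10 m²/s

Final answer: h = 4.928 × 10^10 m²/s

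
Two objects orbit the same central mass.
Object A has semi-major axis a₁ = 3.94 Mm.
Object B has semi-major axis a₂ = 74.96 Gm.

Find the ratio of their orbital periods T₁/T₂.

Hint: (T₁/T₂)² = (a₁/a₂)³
a₁ = 3.94 Mm = 3.94 × 10^6 m
a₂ = 74.96 Gm = 7.496 × 10^10 m
a₁/a₂ = 5.25614 × 10^-5
T₁/T₂ = (a₁/a₂)^(3/2) = (5.25614 × 10^-5)^1.5 = 3.81066 × 10^-7

Final answer: T₁/T₂ = 3.811 × 10^-7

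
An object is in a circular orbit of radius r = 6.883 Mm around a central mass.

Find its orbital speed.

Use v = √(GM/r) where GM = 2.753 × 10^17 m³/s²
r = 6.883 Mm = 6.883 × 10^6 m
GM = 2.753 × 10^17 m³/s²
GM/r = (2.753 × 10^17) / (6.883 × 10^6) = 3.99971 × 10^10 m²/s²
v = √(GM/r) = 199993 m/s ≈ 200 km/s

Final answer: 200 km/s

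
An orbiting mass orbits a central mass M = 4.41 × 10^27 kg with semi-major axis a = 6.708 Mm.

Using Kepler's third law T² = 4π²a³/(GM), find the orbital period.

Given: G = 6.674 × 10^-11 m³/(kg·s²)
M = 4.41 × 10^27 kg
GM = G × M = 6.674 × 10^-11 × 4.41 × 10^27 = 2.94323 × 10^17 m³/s²
a = 6.708 Mm = 6.708 × 10^6 m
a³ = 3.01842 × 10^20 m³
T = 2π √(a³/GM) = 2π √((3.01842 × 10^20) / (2.94323 × 10^17)) = 2π × 32.0241 s
T = 201.213 s ≈ 3.354 minutes

Final answer: 3.354 minutes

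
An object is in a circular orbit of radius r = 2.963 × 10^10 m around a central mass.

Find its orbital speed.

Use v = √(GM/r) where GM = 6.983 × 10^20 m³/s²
r = 2.963 × 10^10 m
GM = 6.983 × 10^20 m³/s²
GM/r = (6.983 × 10^20) / (2.963 × 10^10) = 2.35673 × 10^10 m²/s²
v = √(GM/r) = 153517 m/s ≈ 153.5 km/s

Final answer: 153.5 km/s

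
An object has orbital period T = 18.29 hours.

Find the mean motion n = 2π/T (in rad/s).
T = 18.29 hours = 65844 s
n = 2π / 65844 s = 9.54253 × 10^-5 rad/s ≈ 9.543 × 10^-5 rad/s

Final answer: n = 9.543 × 10^-5 rad/s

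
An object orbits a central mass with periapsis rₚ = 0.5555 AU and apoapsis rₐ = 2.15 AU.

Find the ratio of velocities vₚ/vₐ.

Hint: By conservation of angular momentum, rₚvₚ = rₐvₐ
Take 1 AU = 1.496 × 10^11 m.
rₚ = 0.5555 AU = 8.31028 × 10^10 m
rₐ = 2.15 AU = 3.2164 × 10^11 m
rₚvₚ = rₐvₐ  ⇒  vₚ/vₐ = rₐ/rₚ
vₚ/vₐ = (3.2164 × 10^11) / (8.31028 × 10^10) = 3.87039

Final answer: vₚ/vₐ = 3.87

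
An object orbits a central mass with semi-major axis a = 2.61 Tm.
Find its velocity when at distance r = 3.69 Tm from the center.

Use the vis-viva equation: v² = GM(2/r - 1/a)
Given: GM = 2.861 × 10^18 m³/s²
a = 2.61 Tm = 2.61 × 10^12 m
r = 3.69 Tm = 3.69 × 10^12 m
GM = 2.861 × 10^18 m³/s²
2/r − 1/a = 5.42005 × 10^-13 − 3.83142 × 10^-13 = 1.58864 × 10^-13 m⁻¹
v² = GM (2/r − 1/a) = 454509 m²/s²
v = 674.173 m/s ≈ 674.2 m/s

Final answer: 674.2 m/s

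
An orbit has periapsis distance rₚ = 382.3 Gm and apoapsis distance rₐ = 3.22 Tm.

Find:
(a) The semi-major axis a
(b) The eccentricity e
rₚ = 382.3 Gm = 3.823 × 10^11 m
rₐ = 3.22 Tm = 3.22 × 10^12 m
(a) a = (rₚ + rₐ)/2 = 1.80115 × 10^12 m ≈ 1.801 Tm
(b) e = (rₐ − rₚ)/(rₐ + rₚ) = (2.8377 × 10^12) / (3.6023 × 10^12) = 0.787747

Final answer:
(a) a = 1.801 Tm
(b) e = 0.7877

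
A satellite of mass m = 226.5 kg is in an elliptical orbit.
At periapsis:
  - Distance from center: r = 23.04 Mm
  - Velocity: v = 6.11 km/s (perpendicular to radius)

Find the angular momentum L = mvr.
r = 23.04 Mm = 2.304 × 10^7 m
v = 6.11 km/s = 6110 m/s
vr = 6110 × 2.304 × 10^7 = 1.40774 × 10^11 m²/s
L = m × vr = 226.5 × 1.40774 × 10^11 = 3.18854 × 10^13 kg·m²/s ≈ 3.189 × 10^13 kg·m²/s

Final answer: L = 3.189 × 10^13 kg·m²/s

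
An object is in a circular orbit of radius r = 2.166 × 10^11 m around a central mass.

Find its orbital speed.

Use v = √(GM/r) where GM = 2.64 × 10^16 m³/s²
r = 2.166 × 10^11 m
GM = 2.64 × 10^16 m³/s²
GM/r = (2.64 × 10^16) / (2.166 × 10^11) = 121884 m²/s²
v = √(GM/r) = 349.118 m/s ≈ 349.1 m/s

Final answer: 349.1 m/s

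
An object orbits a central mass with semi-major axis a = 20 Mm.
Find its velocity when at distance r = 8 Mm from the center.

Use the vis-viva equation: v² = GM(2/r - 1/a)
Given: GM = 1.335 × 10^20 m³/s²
a = 20 Mm = 2 × 10^7 m
r = 8 Mm = 8 × 10^6 m
GM = 1.335 × 10^20 m³/s²
2/r − 1/a = 2.5 × 10^-7 − 5 × 10^-8 = 2 × 10^-7 m⁻¹
v² = GM (2/r − 1/a) = 2.67 × 10^13 m²/s²
v = 5.1672 × 10^6 m/s ≈ 5167 km/s

Final answer: 5167 km/s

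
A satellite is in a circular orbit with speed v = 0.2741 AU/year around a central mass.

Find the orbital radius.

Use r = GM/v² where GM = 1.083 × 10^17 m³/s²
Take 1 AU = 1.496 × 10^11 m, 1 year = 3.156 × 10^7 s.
v = 0.2741 AU/year = 1299.28 m/s
GM = 1.083 × 10^17 m³/s²
v² = 1.68814 × 10^6 m²/s²
r = GM/v² = (1.083 × 10^17) / (1.68814 × 10^6) = 6.41536 × 10^10 m ≈ 0.4288 AU

Final answer: 0.4288 AU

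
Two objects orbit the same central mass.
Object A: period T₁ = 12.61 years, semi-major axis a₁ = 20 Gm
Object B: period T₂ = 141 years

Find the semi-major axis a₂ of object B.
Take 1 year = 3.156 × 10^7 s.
T₁ = 12.61 years = 3.97972 × 10^8 s
T₂ = 141 years = 4.44996 × 10^9 s
a₁ = 20 Gm = 2 × 10^10 m
Kepler's third law: (T₂/T₁)² = (a₂/a₁)³  ⇒  a₂ = a₁ (T₂/T₁)^(2/3)
T₂/T₁ = 11.1816
(T₂/T₁)^(2/3) = 5.00038
a₂ = 2 × 10^10 m × 5.00038 = 1.00008 × 10^11 m ≈ 100 Gm

Final answer: a₂ = 100 Gm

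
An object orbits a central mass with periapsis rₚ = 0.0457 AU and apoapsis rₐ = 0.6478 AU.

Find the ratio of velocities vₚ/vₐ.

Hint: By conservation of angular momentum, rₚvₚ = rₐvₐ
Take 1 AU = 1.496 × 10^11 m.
rₚ = 0.0457 AU = 6.83672 × 10^9 m
rₐ = 0.6478 AU = 9.69109 × 10^10 m
rₚvₚ = rₐvₐ  ⇒  vₚ/vₐ = rₐ/rₚ
vₚ/vₐ = (9.69109 × 10^10) / (6.83672 × 10^9) = 14.1751

Final answer: vₚ/vₐ = 14.18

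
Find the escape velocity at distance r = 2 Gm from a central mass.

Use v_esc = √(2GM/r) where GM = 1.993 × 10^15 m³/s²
r = 2 Gm = 2 × 10^9 m
GM = 1.993 × 10^15 m³/s²
2GM/r = 2 × (1.993 × 10^15) / (2 × 10^9) = 1.993 × 10^6 m²/s²
v_esc = √(2GM/r) = 1411.74 m/s ≈ 1.412 km/s

Final answer: 1.412 km/s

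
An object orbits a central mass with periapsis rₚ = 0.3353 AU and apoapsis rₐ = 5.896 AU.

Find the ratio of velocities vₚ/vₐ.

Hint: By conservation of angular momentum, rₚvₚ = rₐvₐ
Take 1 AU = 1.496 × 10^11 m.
rₚ = 0.3353 AU = 5.01609 × 10^10 m
rₐ = 5.896 AU = 8.82042 × 10^11 m
rₚvₚ = rₐvₐ  ⇒  vₚ/vₐ = rₐ/rₚ
vₚ/vₐ = (8.82042 × 10^11) / (5.01609 × 10^10) = 17.5843

Final answer: vₚ/vₐ = 17.58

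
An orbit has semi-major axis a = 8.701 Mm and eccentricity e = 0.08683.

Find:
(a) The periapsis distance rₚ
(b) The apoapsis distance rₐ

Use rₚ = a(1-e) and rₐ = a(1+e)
a = 8.701 Mm = 8.701 × 10^6 m
e = 0.08683:  1 − e = 0.91317,  1 + e = 1.08683
(a) rₚ = a(1 − e) = 8.701 × 10^6 m × 0.91317 = 7.94549 × 10^6 m ≈ 7.945 Mm
(b) rₐ = a(1 + e) = 8.701 × 10^6 m × 1.08683 = 9.45651 × 10^6 m ≈ 9.457 Mm

Final answer:
(a) rₚ = 7.945 Mm
(b) rₐ = 9.457 Mm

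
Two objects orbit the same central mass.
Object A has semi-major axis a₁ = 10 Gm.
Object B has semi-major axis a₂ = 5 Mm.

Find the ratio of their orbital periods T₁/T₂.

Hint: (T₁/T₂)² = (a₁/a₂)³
a₁ = 10 Gm = 1 × 10^10 m
a₂ = 5 Mm = 5 × 10^6 m
a₁/a₂ = 2000
T₁/T₂ = (a₁/a₂)^(3/2) = (2000)^1.5 = 89442.7

Final answer: T₁/T₂ = 8.944 × 10^4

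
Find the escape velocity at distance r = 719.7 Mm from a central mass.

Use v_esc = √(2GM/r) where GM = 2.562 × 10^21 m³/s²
r = 719.7 Mm = 7.197 × 10^8 m
GM = 2.562 × 10^21 m³/s²
2GM/r = 2 × (2.562 × 10^21) / (7.197 × 10^8) = 7.11963 × 10^12 m²/s²
v_esc = √(2GM/r) = 2.66826 × 10^6 m/s ≈ 2668 km/s

Final answer: 2668 km/s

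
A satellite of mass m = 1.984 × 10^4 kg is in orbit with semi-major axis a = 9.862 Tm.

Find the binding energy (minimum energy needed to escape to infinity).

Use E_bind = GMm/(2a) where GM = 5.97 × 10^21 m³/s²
a = 9.862 Tm = 9.862 × 10^12 m
GM = 5.97 × 10^21 m³/s²
m = 1.984 × 10^4 kg
GMm = 5.97 × 10^21 × 19840 = 1.18445 × 10^26 m³·kg/s²
2a = 1.9724 × 10^13 m
E_bind = GMm/(2a) = 6.00511 × 10^12 J ≈ 6.005 TJ

Final answer: 6.005 TJ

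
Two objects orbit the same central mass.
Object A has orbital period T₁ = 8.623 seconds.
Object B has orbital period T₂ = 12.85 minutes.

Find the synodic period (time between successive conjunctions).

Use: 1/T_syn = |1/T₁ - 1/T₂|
T₁ = 8.623 seconds
T₂ = 12.85 minutes = 771 s
1/T₁ = 0.115969 s⁻¹
1/T₂ = 0.00129702 s⁻¹
|1/T₁ − 1/T₂| = 0.114672 s⁻¹
T_syn = 1 / |1/T₁ − 1/T₂| = 8.72053 s ≈ 8.721 seconds

Final answer: T_syn = 8.721 seconds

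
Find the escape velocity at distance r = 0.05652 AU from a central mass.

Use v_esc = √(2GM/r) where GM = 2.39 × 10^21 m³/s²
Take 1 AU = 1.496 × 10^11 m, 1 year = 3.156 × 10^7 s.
r = 0.05652 AU = 8.45539 × 10^9 m
GM = 2.39 × 10^21 m³/s²
2GM/r = 2 × (2.39 × 10^21) / (8.45539 × 10^9) = 5.6532 × 10^11 m²/s²
v_esc = √(2GM/r) = 751877 m/s ≈ 158.6 AU/year

Final answer: 158.6 AU/year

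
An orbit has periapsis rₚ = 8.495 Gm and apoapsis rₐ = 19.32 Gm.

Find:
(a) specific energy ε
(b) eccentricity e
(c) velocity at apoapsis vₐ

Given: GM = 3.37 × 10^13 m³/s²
rₚ = 8.495 Gm = 8.495 × 10^9 m
rₐ = 19.32 Gm = 1.932 × 10^10 m
GM = 3.37 × 10^13 m³/s²
a = (rₚ + rₐ)/2 = 1.39075 × 10^10 m
e = (rₐ − rₚ)/(rₐ + rₚ) = (1.0825 × 10^10) / (2.7815 × 10^10) = 0.389179
(a) 2a = 2.7815 × 10^10 m;  ε = −GM/(2a) = -1211.58 J/kg ≈ -1.212 kJ/kg
(b) e = 0.389179 ≈ 0.3892
(c) vₐ² = GM (2/rₐ − 1/a) = 3.37 × 10^13 × (1.0352 × 10^-10 − 7.19036 × 10^-11) = 1065.46 m²/s²;  vₐ = 32.6414 m/s ≈ 32.64 m/s

Final answer:
(a) specific energy ε = -1.212 kJ/kg
(b) eccentricity e = 0.3892
(c) velocity at apoapsis vₐ = 32.64 m/s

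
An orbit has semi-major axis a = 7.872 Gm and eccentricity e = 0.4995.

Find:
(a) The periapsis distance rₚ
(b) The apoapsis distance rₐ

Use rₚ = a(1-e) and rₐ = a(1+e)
a = 7.872 Gm = 7.872 × 10^9 m
e = 0.4995:  1 − e = 0.5005,  1 + e = 1.4995
(a) rₚ = a(1 − e) = 7.872 × 10^9 m × 0.5005 = 3.93994 × 10^9 m ≈ 3.94 Gm
(b) rₐ = a(1 + e) = 7.872 × 10^9 m × 1.4995 = 1.18041 × 10^10 m ≈ 11.8 Gm

Final answer:
(a) rₚ = 3.94 Gm
(b) rₐ = 11.8 Gm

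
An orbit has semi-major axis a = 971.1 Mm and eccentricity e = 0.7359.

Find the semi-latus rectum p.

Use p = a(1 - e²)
a = 971.1 Mm = 9.711 × 10^8 m
e = 0.7359,  e² = 0.541549,  1 − e² = 0.458451
p = a(1 − e²) = 9.711 × 10^8 m × 0.458451 = 4.45202 × 10^8 m ≈ 445.2 Mm

Final answer: p = 445.2 Mm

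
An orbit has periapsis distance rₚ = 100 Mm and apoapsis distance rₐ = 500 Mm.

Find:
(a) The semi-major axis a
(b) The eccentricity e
rₚ = 100 Mm = 1 × 10^8 m
rₐ = 500 Mm = 5 × 10^8 m
(a) a = (rₚ + rₐ)/2 = 3 × 10^8 m ≈ 300 Mm
(b) e = (rₐ − rₚ)/(rₐ + rₚ) = (4 × 10^8) / (6 × 10^8) = 0.666667

Final answer:
(a) a = 300 Mm
(b) e = 0.6667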